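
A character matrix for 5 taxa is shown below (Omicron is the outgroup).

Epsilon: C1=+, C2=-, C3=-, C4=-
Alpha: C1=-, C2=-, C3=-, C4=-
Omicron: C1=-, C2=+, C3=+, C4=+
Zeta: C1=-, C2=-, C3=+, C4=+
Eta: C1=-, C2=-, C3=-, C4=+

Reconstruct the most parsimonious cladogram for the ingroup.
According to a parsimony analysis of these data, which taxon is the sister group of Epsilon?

Alpha

Character polarity is set by the outgroup: the derived state is whichever differs from the outgroup's state, so for C2, C3, C4 the derived state is '-', and for the remaining characters it is '+'.
C1: derived state '+' in Epsilon only — an autapomorphy, so it tells us nothing about relationships among taxa.
All ingroup taxa share the derived state '-' for C2; it defines the ingroup but does not resolve relationships within it.
C3: derived state '-' in Alpha, Epsilon, and Eta only — synapomorphy for {Alpha, Epsilon, Eta}.
C4: derived state '-' in Alpha and Epsilon only — synapomorphy for {Alpha, Epsilon}.
Most parsimonious ingroup topology: (((Epsilon,Alpha),Eta),Zeta).
Epsilon and Alpha form a cherry on this tree, so they are sister taxa.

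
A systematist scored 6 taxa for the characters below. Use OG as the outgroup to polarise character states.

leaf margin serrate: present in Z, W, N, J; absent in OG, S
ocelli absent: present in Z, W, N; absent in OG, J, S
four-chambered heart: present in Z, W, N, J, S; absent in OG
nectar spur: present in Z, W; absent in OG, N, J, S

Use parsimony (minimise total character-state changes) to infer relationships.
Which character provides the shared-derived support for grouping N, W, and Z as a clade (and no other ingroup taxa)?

ocelli absent

The outgroup has state 'absent' for every character, so 'present' is the derived state throughout.
leaf margin serrate (derived state 'present') is shared by J, N, W, and Z — a synapomorphy uniting that clade.
ocelli absent (derived state 'present') is shared by N, W, and Z — a synapomorphy uniting that clade.
All ingroup taxa share the derived state 'present' for four-chambered heart; it defines the ingroup but does not resolve relationships within it.
nectar spur (derived state 'present') is shared by W and Z — a synapomorphy uniting that clade.
Most parsimonious ingroup topology: ((((Z,W),N),J),S).
The clade {N, W, Z} is supported by ocelli absent: its derived state 'present' occurs in exactly those taxa and in no other taxon (including the outgroup).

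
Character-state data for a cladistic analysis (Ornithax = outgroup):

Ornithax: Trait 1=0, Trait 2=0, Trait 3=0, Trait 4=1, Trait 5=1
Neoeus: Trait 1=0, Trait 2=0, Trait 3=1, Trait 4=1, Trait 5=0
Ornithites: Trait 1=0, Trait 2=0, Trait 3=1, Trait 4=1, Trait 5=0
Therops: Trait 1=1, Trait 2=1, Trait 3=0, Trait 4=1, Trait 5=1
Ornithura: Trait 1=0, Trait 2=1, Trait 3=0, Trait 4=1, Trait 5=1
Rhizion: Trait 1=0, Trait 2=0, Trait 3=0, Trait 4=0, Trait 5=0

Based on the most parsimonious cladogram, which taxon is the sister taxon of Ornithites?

Character polarity is set by the outgroup: the derived state is whichever differs from the outgroup's state, so for Trait 4, Trait 5 the derived state is '0', and for the remaining characters it is '1'.
Trait 1 (derived state '1') is unique to Therops (autapomorphy; uninformative for grouping).
Trait 2 (derived state '1') is shared by Ornithura and Therops — a synapomorphy uniting that clade.
Trait 3 (derived state '1') is shared by Neoeus and Ornithites — a synapomorphy uniting that clade.
Trait 4 (derived state '0') is unique to Rhizion (autapomorphy; uninformative for grouping).
Only Neoeus, Ornithites, and Rhizion show the derived state '0' for Trait 5, supporting them as a clade.
Most parsimonious ingroup topology: (((Neoeus,Ornithites),Rhizion),(Therops,Ornithura)).
Ornithites and Neoeus form a cherry on this tree, so they are sister taxa.

Neoeus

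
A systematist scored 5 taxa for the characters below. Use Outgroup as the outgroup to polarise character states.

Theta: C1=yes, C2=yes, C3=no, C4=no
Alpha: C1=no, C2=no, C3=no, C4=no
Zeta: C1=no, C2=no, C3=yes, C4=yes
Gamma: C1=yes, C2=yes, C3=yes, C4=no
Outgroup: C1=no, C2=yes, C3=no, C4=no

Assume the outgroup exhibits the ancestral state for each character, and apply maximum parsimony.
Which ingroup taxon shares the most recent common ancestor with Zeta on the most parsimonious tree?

Alpha

Character polarity is set by the outgroup: the derived state is whichever differs from the outgroup's state, so for C2 the derived state is 'no', and for the remaining characters it is 'yes'.
C1 (derived state 'yes') is shared by Gamma and Theta — a synapomorphy uniting that clade.
C2: derived state 'no' in Alpha and Zeta only — synapomorphy for {Alpha, Zeta}.
C3 (state 'yes') occurs in Gamma and Zeta but conflicts with the nesting implied by the other characters — most parsimoniously interpreted as homoplasy.
C4 (derived state 'yes') is unique to Zeta (autapomorphy; uninformative for grouping).
Most parsimonious ingroup topology: ((Gamma,Theta),(Alpha,Zeta)).
Zeta and Alpha form a cherry on this tree, so they are sister taxa.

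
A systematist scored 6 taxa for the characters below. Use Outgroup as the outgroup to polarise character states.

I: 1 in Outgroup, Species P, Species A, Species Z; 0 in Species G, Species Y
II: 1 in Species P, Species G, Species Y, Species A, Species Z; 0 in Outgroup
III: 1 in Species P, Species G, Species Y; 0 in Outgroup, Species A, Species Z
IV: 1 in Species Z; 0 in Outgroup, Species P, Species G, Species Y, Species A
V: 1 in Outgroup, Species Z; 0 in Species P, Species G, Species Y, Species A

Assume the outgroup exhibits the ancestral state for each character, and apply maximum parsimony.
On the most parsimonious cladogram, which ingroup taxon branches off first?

Character polarity is set by the outgroup: the derived state is whichever differs from the outgroup's state, so for I, V the derived state is '0', and for the remaining characters it is '1'.
Only Species G and Species Y show the derived state '0' for I, supporting them as a clade.
II (derived state '1') is shared by all ingroup taxa — unites the whole ingroup.
III: derived state '1' in Species G, Species P, and Species Y only — synapomorphy for {Species G, Species P, Species Y}.
IV: derived state '1' in Species Z only — an autapomorphy, so it tells us nothing about relationships among taxa.
V: derived state '0' in Species A, Species G, Species P, and Species Y only — synapomorphy for {Species A, Species G, Species P, Species Y}.
Most parsimonious ingroup topology: (((Species P,(Species G,Species Y)),Species A),Species Z).
Species Z is sister to the clade containing all other ingroup taxa, so it is the earliest-diverging (most basal) ingroup lineage.

Species Z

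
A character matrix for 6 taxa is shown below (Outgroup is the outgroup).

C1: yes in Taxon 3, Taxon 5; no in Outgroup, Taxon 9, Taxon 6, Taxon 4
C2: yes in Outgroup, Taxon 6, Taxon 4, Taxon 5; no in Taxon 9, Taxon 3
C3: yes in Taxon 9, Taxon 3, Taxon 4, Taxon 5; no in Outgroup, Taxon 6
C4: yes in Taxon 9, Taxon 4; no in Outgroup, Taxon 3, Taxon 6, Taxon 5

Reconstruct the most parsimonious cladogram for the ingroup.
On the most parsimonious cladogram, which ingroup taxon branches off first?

Taxon 6

Character polarity is set by the outgroup: the derived state is whichever differs from the outgroup's state, so for C2 the derived state is 'no', and for the remaining characters it is 'yes'.
C1 (derived state 'yes') is shared by Taxon 3 and Taxon 5 — a synapomorphy uniting that clade.
C2 (state 'no') occurs in Taxon 3 and Taxon 9 but conflicts with the nesting implied by the other characters — most parsimoniously interpreted as homoplasy.
C3: derived state 'yes' in Taxon 3, Taxon 4, Taxon 5, and Taxon 9 only — synapomorphy for {Taxon 3, Taxon 4, Taxon 5, Taxon 9}.
C4: derived state 'yes' in Taxon 4 and Taxon 9 only — synapomorphy for {Taxon 4, Taxon 9}.
Most parsimonious ingroup topology: (((Taxon 9,Taxon 4),(Taxon 3,Taxon 5)),Taxon 6).
Taxon 6 is sister to the clade containing all other ingroup taxa, so it is the earliest-diverging (most basal) ingroup lineage.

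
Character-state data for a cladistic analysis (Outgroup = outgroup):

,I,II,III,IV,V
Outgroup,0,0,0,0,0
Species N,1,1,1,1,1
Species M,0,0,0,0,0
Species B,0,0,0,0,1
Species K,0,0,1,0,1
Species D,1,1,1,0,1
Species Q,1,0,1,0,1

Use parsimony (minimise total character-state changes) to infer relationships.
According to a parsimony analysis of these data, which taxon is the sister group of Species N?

The outgroup has state '0' for every character, so '1' is the derived state throughout.
I: derived state '1' in Species D, Species N, and Species Q only — synapomorphy for {Species D, Species N, Species Q}.
Only Species D and Species N show the derived state '1' for II, supporting them as a clade.
III (derived state '1') is shared by Species D, Species K, Species N, and Species Q — a synapomorphy uniting that clade.
IV: derived state '1' in Species N only — an autapomorphy, so it tells us nothing about relationships among taxa.
Only Species B, Species D, Species K, Species N, and Species Q show the derived state '1' for V, supporting them as a clade.
Most parsimonious ingroup topology: (((((Species N,Species D),Species Q),Species K),Species B),Species M).
Species N and Species D form a cherry on this tree, so they are sister taxa.

Species D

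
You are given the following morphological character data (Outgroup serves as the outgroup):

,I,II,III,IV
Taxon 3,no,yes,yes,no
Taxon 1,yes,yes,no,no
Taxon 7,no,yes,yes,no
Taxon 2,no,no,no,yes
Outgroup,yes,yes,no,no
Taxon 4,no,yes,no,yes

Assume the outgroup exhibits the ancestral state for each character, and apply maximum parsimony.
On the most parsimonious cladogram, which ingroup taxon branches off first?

Taxon 1

Character polarity is set by the outgroup: the derived state is whichever differs from the outgroup's state, so for I, II the derived state is 'no', and for the remaining characters it is 'yes'.
I: derived state 'no' in Taxon 2, Taxon 3, Taxon 4, and Taxon 7 only — synapomorphy for {Taxon 2, Taxon 3, Taxon 4, Taxon 7}.
II (derived state 'no') is unique to Taxon 2 (autapomorphy; uninformative for grouping).
III (derived state 'yes') is shared by Taxon 3 and Taxon 7 — a synapomorphy uniting that clade.
IV (derived state 'yes') is shared by Taxon 2 and Taxon 4 — a synapomorphy uniting that clade.
Most parsimonious ingroup topology: (Taxon 1,((Taxon 7,Taxon 3),(Taxon 4,Taxon 2))).
Taxon 1 is sister to the clade containing all other ingroup taxa, so it is the earliest-diverging (most basal) ingroup lineage.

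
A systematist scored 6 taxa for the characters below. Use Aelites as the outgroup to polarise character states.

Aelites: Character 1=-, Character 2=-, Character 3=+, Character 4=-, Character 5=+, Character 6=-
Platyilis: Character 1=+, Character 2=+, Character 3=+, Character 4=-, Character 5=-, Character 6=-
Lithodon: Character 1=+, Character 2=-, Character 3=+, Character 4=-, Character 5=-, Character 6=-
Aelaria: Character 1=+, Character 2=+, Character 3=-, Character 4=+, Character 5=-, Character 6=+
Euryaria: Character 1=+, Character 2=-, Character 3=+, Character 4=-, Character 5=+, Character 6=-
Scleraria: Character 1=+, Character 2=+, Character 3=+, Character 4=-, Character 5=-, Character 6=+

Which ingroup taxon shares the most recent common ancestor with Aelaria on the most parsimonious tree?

Character polarity is set by the outgroup: the derived state is whichever differs from the outgroup's state, so for Character 3, Character 5 the derived state is '-', and for the remaining characters it is '+'.
Character 1 (derived state '+') is shared by all ingroup taxa — unites the whole ingroup.
Character 2 (derived state '+') is shared by Aelaria, Platyilis, and Scleraria — a synapomorphy uniting that clade.
Character 3 (derived state '-') is unique to Aelaria (autapomorphy; uninformative for grouping).
Character 4: derived state '+' in Aelaria only — an autapomorphy, so it tells us nothing about relationships among taxa.
Character 5: derived state '-' in Aelaria, Lithodon, Platyilis, and Scleraria only — synapomorphy for {Aelaria, Lithodon, Platyilis, Scleraria}.
Character 6 (derived state '+') is shared by Aelaria and Scleraria — a synapomorphy uniting that clade.
Most parsimonious ingroup topology: (((Platyilis,(Aelaria,Scleraria)),Lithodon),Euryaria).
Aelaria and Scleraria form a cherry on this tree, so they are sister taxa.

Scleraria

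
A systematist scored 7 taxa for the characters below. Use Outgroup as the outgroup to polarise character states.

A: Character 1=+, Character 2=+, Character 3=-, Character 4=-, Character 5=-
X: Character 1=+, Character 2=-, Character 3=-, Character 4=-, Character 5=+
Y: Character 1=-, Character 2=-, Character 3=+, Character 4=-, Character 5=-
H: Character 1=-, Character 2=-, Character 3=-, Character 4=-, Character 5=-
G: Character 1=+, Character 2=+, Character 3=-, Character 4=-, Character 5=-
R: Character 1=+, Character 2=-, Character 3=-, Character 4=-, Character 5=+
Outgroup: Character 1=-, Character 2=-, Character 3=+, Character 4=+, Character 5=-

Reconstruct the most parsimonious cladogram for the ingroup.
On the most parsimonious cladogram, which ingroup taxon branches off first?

Character polarity is set by the outgroup: the derived state is whichever differs from the outgroup's state, so for Character 3, Character 4 the derived state is '-', and for the remaining characters it is '+'.
Character 1: derived state '+' in A, G, R, and X only — synapomorphy for {A, G, R, X}.
Character 2: derived state '+' in A and G only — synapomorphy for {A, G}.
Character 3: derived state '-' in A, G, H, R, and X only — synapomorphy for {A, G, H, R, X}.
All ingroup taxa share the derived state '-' for Character 4; it defines the ingroup but does not resolve relationships within it.
Character 5 (derived state '+') is shared by R and X — a synapomorphy uniting that clade.
Most parsimonious ingroup topology: ((((A,G),(X,R)),H),Y).
Y is sister to the clade containing all other ingroup taxa, so it is the earliest-diverging (most basal) ingroup lineage.

Y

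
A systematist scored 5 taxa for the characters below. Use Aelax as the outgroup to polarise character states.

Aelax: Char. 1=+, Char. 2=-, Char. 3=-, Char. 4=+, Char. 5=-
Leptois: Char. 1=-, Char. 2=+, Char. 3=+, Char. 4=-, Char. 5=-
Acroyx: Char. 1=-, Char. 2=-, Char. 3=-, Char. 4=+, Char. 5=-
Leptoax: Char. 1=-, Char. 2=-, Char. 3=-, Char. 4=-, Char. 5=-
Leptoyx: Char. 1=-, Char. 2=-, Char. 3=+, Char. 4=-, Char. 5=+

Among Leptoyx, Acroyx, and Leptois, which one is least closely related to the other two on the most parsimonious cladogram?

Acroyx

Character polarity is set by the outgroup: the derived state is whichever differs from the outgroup's state, so for Char. 1, Char. 4 the derived state is '-', and for the remaining characters it is '+'.
Char. 1 (derived state '-') is shared by all ingroup taxa — unites the whole ingroup.
Char. 2: derived state '+' in Leptois only — an autapomorphy, so it tells us nothing about relationships among taxa.
Only Leptois and Leptoyx show the derived state '+' for Char. 3, supporting them as a clade.
Only Leptoax, Leptois, and Leptoyx show the derived state '-' for Char. 4, supporting them as a clade.
Char. 5: derived state '+' in Leptoyx only — an autapomorphy, so it tells us nothing about relationships among taxa.
Most parsimonious ingroup topology: (((Leptois,Leptoyx),Leptoax),Acroyx).
Leptois and Leptoyx share a more recent common ancestor with each other than either does with Acroyx, so Acroyx is the least closely related of the three.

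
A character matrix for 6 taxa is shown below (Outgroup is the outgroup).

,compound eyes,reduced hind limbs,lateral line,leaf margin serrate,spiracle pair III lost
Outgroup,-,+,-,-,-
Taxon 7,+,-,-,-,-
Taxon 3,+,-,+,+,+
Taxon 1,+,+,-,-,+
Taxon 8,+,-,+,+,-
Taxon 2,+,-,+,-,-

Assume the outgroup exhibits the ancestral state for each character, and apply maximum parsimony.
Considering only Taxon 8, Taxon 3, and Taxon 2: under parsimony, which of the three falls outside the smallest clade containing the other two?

Character polarity is set by the outgroup: the derived state is whichever differs from the outgroup's state, so for reduced hind limbs the derived state is '-', and for the remaining characters it is '+'.
compound eyes (derived state '+') is shared by all ingroup taxa — unites the whole ingroup.
reduced hind limbs (derived state '-') is shared by Taxon 2, Taxon 3, Taxon 7, and Taxon 8 — a synapomorphy uniting that clade.
lateral line (derived state '+') is shared by Taxon 2, Taxon 3, and Taxon 8 — a synapomorphy uniting that clade.
Only Taxon 3 and Taxon 8 show the derived state '+' for leaf margin serrate, supporting them as a clade.
spiracle pair III lost groups Taxon 1 and Taxon 3, which is incompatible with the clades supported by the remaining characters; treating it as convergent (homoplasy) costs fewer steps than any alternative tree.
Most parsimonious ingroup topology: ((Taxon 7,((Taxon 3,Taxon 8),Taxon 2)),Taxon 1).
Taxon 8 and Taxon 3 share a more recent common ancestor with each other than either does with Taxon 2, so Taxon 2 is the least closely related of the three.

Taxon 2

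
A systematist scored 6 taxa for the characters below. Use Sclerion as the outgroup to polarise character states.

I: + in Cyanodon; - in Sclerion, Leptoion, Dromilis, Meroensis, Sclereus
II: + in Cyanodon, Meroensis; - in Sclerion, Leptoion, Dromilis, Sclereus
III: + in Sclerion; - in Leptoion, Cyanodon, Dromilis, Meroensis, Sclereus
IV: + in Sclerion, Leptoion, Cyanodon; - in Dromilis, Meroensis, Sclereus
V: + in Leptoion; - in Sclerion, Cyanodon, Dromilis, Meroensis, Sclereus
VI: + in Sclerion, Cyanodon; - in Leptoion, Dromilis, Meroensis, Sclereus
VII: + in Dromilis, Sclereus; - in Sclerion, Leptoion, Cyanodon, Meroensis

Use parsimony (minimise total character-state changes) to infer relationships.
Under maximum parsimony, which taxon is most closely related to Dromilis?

Character polarity is set by the outgroup: the derived state is whichever differs from the outgroup's state, so for III, IV, VI the derived state is '-', and for the remaining characters it is '+'.
I (derived state '+') is unique to Cyanodon (autapomorphy; uninformative for grouping).
II (state '+') occurs in Cyanodon and Meroensis but conflicts with the nesting implied by the other characters — most parsimoniously interpreted as homoplasy.
III (derived state '-') is shared by all ingroup taxa — unites the whole ingroup.
IV (derived state '-') is shared by Dromilis, Meroensis, and Sclereus — a synapomorphy uniting that clade.
V: derived state '+' in Leptoion only — an autapomorphy, so it tells us nothing about relationships among taxa.
VI: derived state '-' in Dromilis, Leptoion, Meroensis, and Sclereus only — synapomorphy for {Dromilis, Leptoion, Meroensis, Sclereus}.
VII (derived state '+') is shared by Dromilis and Sclereus — a synapomorphy uniting that clade.
Most parsimonious ingroup topology: ((Leptoion,((Dromilis,Sclereus),Meroensis)),Cyanodon).
Dromilis and Sclereus form a cherry on this tree, so they are sister taxa.

Sclereus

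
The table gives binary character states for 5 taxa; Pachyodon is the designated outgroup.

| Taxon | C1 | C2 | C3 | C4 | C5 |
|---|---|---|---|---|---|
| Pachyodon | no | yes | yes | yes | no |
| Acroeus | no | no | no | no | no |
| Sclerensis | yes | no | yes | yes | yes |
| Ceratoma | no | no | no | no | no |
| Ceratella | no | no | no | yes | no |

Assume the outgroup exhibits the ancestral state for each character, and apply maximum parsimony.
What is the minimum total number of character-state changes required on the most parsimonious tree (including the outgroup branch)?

5

Character polarity is set by the outgroup: the derived state is whichever differs from the outgroup's state, so for C2, C3, C4 the derived state is 'no', and for the remaining characters it is 'yes'.
C1: derived state 'yes' in Sclerensis only — an autapomorphy, so it tells us nothing about relationships among taxa.
C2 (derived state 'no') is shared by all ingroup taxa — unites the whole ingroup.
C3: derived state 'no' in Acroeus, Ceratella, and Ceratoma only — synapomorphy for {Acroeus, Ceratella, Ceratoma}.
C4: derived state 'no' in Acroeus and Ceratoma only — synapomorphy for {Acroeus, Ceratoma}.
C5 (derived state 'yes') is unique to Sclerensis (autapomorphy; uninformative for grouping).
Most parsimonious ingroup topology: (((Acroeus,Ceratoma),Ceratella),Sclerensis).
Changes per character on this tree: C1: 1; C2: 1; C3: 1; C4: 1; C5: 1.
Total = 5.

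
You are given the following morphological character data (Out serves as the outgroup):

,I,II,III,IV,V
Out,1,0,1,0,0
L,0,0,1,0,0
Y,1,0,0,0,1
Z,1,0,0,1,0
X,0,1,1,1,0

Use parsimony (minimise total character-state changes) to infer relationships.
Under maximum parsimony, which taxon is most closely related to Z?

Character polarity is set by the outgroup: the derived state is whichever differs from the outgroup's state, so for I, III the derived state is '0', and for the remaining characters it is '1'.
I (derived state '0') is shared by L and X — a synapomorphy uniting that clade.
II: derived state '1' in X only — an autapomorphy, so it tells us nothing about relationships among taxa.
III (derived state '0') is shared by Y and Z — a synapomorphy uniting that clade.
IV groups X and Z, which is incompatible with the clades supported by the remaining characters; treating it as convergent (homoplasy) costs fewer steps than any alternative tree.
V (derived state '1') is unique to Y (autapomorphy; uninformative for grouping).
Most parsimonious ingroup topology: ((L,X),(Y,Z)).
Z and Y form a cherry on this tree, so they are sister taxa.

Y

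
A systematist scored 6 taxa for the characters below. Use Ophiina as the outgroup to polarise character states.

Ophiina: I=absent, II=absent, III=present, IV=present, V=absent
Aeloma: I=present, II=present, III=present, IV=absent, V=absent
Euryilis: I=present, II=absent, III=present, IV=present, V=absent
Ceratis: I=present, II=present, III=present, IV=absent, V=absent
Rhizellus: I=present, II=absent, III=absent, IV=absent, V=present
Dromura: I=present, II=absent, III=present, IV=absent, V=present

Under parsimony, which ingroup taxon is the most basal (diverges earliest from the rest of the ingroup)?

Euryilis

Character polarity is set by the outgroup: the derived state is whichever differs from the outgroup's state, so for III, IV the derived state is 'absent', and for the remaining characters it is 'present'.
All ingroup taxa share the derived state 'present' for I; it defines the ingroup but does not resolve relationships within it.
Only Aeloma and Ceratis show the derived state 'present' for II, supporting them as a clade.
III (derived state 'absent') is unique to Rhizellus (autapomorphy; uninformative for grouping).
Only Aeloma, Ceratis, Dromura, and Rhizellus show the derived state 'absent' for IV, supporting them as a clade.
Only Dromura and Rhizellus show the derived state 'present' for V, supporting them as a clade.
Most parsimonious ingroup topology: (((Aeloma,Ceratis),(Rhizellus,Dromura)),Euryilis).
Euryilis is sister to the clade containing all other ingroup taxa, so it is the earliest-diverging (most basal) ingroup lineage.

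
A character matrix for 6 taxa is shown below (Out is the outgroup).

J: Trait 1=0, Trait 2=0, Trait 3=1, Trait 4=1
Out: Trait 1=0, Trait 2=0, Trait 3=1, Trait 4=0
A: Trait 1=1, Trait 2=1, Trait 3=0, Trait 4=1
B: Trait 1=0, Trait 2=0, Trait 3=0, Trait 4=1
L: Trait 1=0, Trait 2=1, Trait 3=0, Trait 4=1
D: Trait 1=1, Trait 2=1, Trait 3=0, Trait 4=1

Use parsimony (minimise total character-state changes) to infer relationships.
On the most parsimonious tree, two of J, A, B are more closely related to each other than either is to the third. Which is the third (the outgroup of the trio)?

Character polarity is set by the outgroup: the derived state is whichever differs from the outgroup's state, so for Trait 3 the derived state is '0', and for the remaining characters it is '1'.
Only A and D show the derived state '1' for Trait 1, supporting them as a clade.
Only A, D, and L show the derived state '1' for Trait 2, supporting them as a clade.
Trait 3 (derived state '0') is shared by A, B, D, and L — a synapomorphy uniting that clade.
All ingroup taxa share the derived state '1' for Trait 4; it defines the ingroup but does not resolve relationships within it.
Most parsimonious ingroup topology: ((B,(L,(A,D))),J).
B and A share a more recent common ancestor with each other than either does with J, so J is the least closely related of the three.

J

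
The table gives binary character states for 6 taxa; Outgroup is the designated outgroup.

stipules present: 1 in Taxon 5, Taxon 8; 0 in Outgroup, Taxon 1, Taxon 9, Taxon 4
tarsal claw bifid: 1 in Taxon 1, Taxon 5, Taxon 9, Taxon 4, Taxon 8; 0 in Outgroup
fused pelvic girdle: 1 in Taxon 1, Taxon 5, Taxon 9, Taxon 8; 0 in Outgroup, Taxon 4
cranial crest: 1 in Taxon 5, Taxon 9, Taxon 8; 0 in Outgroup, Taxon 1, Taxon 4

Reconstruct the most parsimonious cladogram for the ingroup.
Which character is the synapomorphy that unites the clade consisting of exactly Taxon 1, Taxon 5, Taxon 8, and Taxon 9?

fused pelvic girdle

The outgroup has state '0' for every character, so '1' is the derived state throughout.
stipules present: derived state '1' in Taxon 5 and Taxon 8 only — synapomorphy for {Taxon 5, Taxon 8}.
tarsal claw bifid (derived state '1') is shared by all ingroup taxa — unites the whole ingroup.
fused pelvic girdle (derived state '1') is shared by Taxon 1, Taxon 5, Taxon 8, and Taxon 9 — a synapomorphy uniting that clade.
Only Taxon 5, Taxon 8, and Taxon 9 show the derived state '1' for cranial crest, supporting them as a clade.
Most parsimonious ingroup topology: ((Taxon 1,((Taxon 5,Taxon 8),Taxon 9)),Taxon 4).
The clade {Taxon 1, Taxon 5, Taxon 8, Taxon 9} is supported by fused pelvic girdle: its derived state '1' occurs in exactly those taxa and in no other taxon (including the outgroup).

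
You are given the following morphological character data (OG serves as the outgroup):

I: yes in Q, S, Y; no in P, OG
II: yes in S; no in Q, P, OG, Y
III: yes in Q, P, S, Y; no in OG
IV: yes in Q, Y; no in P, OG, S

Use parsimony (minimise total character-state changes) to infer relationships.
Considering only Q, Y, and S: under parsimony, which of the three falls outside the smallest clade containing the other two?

The outgroup has state 'no' for every character, so 'yes' is the derived state throughout.
I: derived state 'yes' in Q, S, and Y only — synapomorphy for {Q, S, Y}.
II: derived state 'yes' in S only — an autapomorphy, so it tells us nothing about relationships among taxa.
III (derived state 'yes') is shared by all ingroup taxa — unites the whole ingroup.
IV (derived state 'yes') is shared by Q and Y — a synapomorphy uniting that clade.
Most parsimonious ingroup topology: (((Y,Q),S),P).
Q and Y share a more recent common ancestor with each other than either does with S, so S is the least closely related of the three.

S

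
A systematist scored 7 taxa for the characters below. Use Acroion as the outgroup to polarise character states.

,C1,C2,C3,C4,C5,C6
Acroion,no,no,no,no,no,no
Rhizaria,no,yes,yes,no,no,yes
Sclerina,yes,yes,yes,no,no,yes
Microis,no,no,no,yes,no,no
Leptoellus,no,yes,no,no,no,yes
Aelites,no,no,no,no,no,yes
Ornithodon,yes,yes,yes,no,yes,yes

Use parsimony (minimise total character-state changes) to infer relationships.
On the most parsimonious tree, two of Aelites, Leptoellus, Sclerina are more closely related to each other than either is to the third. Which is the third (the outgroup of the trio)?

Aelites

The outgroup has state 'no' for every character, so 'yes' is the derived state throughout.
Only Ornithodon and Sclerina show the derived state 'yes' for C1, supporting them as a clade.
Only Leptoellus, Ornithodon, Rhizaria, and Sclerina show the derived state 'yes' for C2, supporting them as a clade.
C3 (derived state 'yes') is shared by Ornithodon, Rhizaria, and Sclerina — a synapomorphy uniting that clade.
C4 (derived state 'yes') is unique to Microis (autapomorphy; uninformative for grouping).
C5 (derived state 'yes') is unique to Ornithodon (autapomorphy; uninformative for grouping).
C6: derived state 'yes' in Aelites, Leptoellus, Ornithodon, Rhizaria, and Sclerina only — synapomorphy for {Aelites, Leptoellus, Ornithodon, Rhizaria, Sclerina}.
Most parsimonious ingroup topology: ((((Rhizaria,(Sclerina,Ornithodon)),Leptoellus),Aelites),Microis).
Sclerina and Leptoellus share a more recent common ancestor with each other than either does with Aelites, so Aelites is the least closely related of the three.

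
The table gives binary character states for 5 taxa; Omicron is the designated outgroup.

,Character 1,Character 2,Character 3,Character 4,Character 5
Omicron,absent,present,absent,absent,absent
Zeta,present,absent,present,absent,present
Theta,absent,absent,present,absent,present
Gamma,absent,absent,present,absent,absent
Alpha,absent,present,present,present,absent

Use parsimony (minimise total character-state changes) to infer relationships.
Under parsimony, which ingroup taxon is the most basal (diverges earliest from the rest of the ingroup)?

Character polarity is set by the outgroup: the derived state is whichever differs from the outgroup's state, so for Character 2 the derived state is 'absent', and for the remaining characters it is 'present'.
Character 1: derived state 'present' in Zeta only — an autapomorphy, so it tells us nothing about relationships among taxa.
Only Gamma, Theta, and Zeta show the derived state 'absent' for Character 2, supporting them as a clade.
Character 3 (derived state 'present') is shared by all ingroup taxa — unites the whole ingroup.
Character 4 (derived state 'present') is unique to Alpha (autapomorphy; uninformative for grouping).
Character 5: derived state 'present' in Theta and Zeta only — synapomorphy for {Theta, Zeta}.
Most parsimonious ingroup topology: (((Zeta,Theta),Gamma),Alpha).
Alpha is sister to the clade containing all other ingroup taxa, so it is the earliest-diverging (most basal) ingroup lineage.

Alpha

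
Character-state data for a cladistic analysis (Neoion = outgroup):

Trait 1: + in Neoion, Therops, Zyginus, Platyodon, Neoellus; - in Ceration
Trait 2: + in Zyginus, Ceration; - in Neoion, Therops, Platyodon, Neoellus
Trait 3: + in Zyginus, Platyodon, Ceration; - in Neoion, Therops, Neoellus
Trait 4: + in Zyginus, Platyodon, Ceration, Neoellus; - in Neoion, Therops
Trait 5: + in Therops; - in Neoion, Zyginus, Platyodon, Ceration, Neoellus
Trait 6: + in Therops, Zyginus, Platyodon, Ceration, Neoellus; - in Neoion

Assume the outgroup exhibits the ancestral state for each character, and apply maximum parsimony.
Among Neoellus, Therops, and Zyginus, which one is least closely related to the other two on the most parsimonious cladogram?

Therops

Character polarity is set by the outgroup: the derived state is whichever differs from the outgroup's state, so for Trait 1 the derived state is '-', and for the remaining characters it is '+'.
Trait 1 (derived state '-') is unique to Ceration (autapomorphy; uninformative for grouping).
Trait 2 (derived state '+') is shared by Ceration and Zyginus — a synapomorphy uniting that clade.
Trait 3 (derived state '+') is shared by Ceration, Platyodon, and Zyginus — a synapomorphy uniting that clade.
Only Ceration, Neoellus, Platyodon, and Zyginus show the derived state '+' for Trait 4, supporting them as a clade.
Trait 5 (derived state '+') is unique to Therops (autapomorphy; uninformative for grouping).
All ingroup taxa share the derived state '+' for Trait 6; it defines the ingroup but does not resolve relationships within it.
Most parsimonious ingroup topology: (Therops,(((Zyginus,Ceration),Platyodon),Neoellus)).
Zyginus and Neoellus share a more recent common ancestor with each other than either does with Therops, so Therops is the least closely related of the three.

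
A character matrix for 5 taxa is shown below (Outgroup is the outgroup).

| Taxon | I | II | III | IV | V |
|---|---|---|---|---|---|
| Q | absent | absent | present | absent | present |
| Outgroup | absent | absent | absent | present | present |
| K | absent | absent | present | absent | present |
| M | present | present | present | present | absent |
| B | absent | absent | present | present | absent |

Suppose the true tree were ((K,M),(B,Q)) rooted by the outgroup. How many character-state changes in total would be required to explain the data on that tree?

Map each character onto ((K,M),(B,Q)) (rooted by Outgroup) and count the minimum state changes it requires (Fitch parsimony):
I: 1; II: 1; III: 1; IV: 2; V: 2.
Total tree length = 7.

7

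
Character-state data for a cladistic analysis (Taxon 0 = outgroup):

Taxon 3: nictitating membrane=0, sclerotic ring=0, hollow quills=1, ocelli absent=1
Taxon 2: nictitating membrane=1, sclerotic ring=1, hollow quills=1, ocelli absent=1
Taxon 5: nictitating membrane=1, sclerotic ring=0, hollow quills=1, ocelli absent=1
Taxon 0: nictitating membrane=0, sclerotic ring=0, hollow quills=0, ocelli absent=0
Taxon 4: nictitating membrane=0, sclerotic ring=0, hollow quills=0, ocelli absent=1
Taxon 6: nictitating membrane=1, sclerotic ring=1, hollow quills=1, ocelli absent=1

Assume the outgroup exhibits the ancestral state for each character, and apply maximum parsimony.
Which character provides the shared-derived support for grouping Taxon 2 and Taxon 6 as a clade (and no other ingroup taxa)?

The outgroup has state '0' for every character, so '1' is the derived state throughout.
nictitating membrane (derived state '1') is shared by Taxon 2, Taxon 5, and Taxon 6 — a synapomorphy uniting that clade.
sclerotic ring: derived state '1' in Taxon 2 and Taxon 6 only — synapomorphy for {Taxon 2, Taxon 6}.
Only Taxon 2, Taxon 3, Taxon 5, and Taxon 6 show the derived state '1' for hollow quills, supporting them as a clade.
All ingroup taxa share the derived state '1' for ocelli absent; it defines the ingroup but does not resolve relationships within it.
Most parsimonious ingroup topology: (((Taxon 5,(Taxon 2,Taxon 6)),Taxon 3),Taxon 4).
The clade {Taxon 2, Taxon 6} is supported by sclerotic ring: its derived state '1' occurs in exactly those taxa and in no other taxon (including the outgroup).

sclerotic ring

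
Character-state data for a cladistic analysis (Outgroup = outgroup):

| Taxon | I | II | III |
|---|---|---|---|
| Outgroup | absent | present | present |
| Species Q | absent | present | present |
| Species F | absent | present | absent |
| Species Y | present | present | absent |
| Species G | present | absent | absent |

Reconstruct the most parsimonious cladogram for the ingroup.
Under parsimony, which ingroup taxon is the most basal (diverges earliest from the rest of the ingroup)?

Species Q

Character polarity is set by the outgroup: the derived state is whichever differs from the outgroup's state, so for II, III the derived state is 'absent', and for the remaining characters it is 'present'.
Only Species G and Species Y show the derived state 'present' for I, supporting them as a clade.
II (derived state 'absent') is unique to Species G (autapomorphy; uninformative for grouping).
III (derived state 'absent') is shared by Species F, Species G, and Species Y — a synapomorphy uniting that clade.
Most parsimonious ingroup topology: (Species Q,(Species F,(Species Y,Species G))).
Species Q is sister to the clade containing all other ingroup taxa, so it is the earliest-diverging (most basal) ingroup lineage.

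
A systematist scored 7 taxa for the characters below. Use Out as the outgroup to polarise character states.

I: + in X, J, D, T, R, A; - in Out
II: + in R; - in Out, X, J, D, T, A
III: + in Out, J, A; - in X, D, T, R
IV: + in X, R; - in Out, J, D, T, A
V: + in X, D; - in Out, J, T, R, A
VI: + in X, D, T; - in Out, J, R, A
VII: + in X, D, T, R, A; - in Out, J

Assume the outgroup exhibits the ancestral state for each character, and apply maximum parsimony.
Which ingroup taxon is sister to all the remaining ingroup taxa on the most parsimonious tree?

Character polarity is set by the outgroup: the derived state is whichever differs from the outgroup's state, so for III the derived state is '-', and for the remaining characters it is '+'.
All ingroup taxa share the derived state '+' for I; it defines the ingroup but does not resolve relationships within it.
II: derived state '+' in R only — an autapomorphy, so it tells us nothing about relationships among taxa.
III: derived state '-' in D, R, T, and X only — synapomorphy for {D, R, T, X}.
IV (state '+') occurs in R and X but conflicts with the nesting implied by the other characters — most parsimoniously interpreted as homoplasy.
V: derived state '+' in D and X only — synapomorphy for {D, X}.
Only D, T, and X show the derived state '+' for VI, supporting them as a clade.
VII: derived state '+' in A, D, R, T, and X only — synapomorphy for {A, D, R, T, X}.
Most parsimonious ingroup topology: (((((X,D),T),R),A),J).
J is sister to the clade containing all other ingroup taxa, so it is the earliest-diverging (most basal) ingroup lineage.

J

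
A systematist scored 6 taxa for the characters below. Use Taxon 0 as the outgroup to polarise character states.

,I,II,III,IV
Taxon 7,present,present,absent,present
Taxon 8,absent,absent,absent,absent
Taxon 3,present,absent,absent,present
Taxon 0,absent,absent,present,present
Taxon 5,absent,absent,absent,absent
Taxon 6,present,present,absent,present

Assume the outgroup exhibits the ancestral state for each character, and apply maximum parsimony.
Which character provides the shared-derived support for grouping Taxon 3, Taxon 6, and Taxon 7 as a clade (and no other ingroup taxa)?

I

Character polarity is set by the outgroup: the derived state is whichever differs from the outgroup's state, so for III, IV the derived state is 'absent', and for the remaining characters it is 'present'.
Only Taxon 3, Taxon 6, and Taxon 7 show the derived state 'present' for I, supporting them as a clade.
Only Taxon 6 and Taxon 7 show the derived state 'present' for II, supporting them as a clade.
All ingroup taxa share the derived state 'absent' for III; it defines the ingroup but does not resolve relationships within it.
IV (derived state 'absent') is shared by Taxon 5 and Taxon 8 — a synapomorphy uniting that clade.
Most parsimonious ingroup topology: ((Taxon 3,(Taxon 7,Taxon 6)),(Taxon 5,Taxon 8)).
The clade {Taxon 3, Taxon 6, Taxon 7} is supported by I: its derived state 'present' occurs in exactly those taxa and in no other taxon (including the outgroup).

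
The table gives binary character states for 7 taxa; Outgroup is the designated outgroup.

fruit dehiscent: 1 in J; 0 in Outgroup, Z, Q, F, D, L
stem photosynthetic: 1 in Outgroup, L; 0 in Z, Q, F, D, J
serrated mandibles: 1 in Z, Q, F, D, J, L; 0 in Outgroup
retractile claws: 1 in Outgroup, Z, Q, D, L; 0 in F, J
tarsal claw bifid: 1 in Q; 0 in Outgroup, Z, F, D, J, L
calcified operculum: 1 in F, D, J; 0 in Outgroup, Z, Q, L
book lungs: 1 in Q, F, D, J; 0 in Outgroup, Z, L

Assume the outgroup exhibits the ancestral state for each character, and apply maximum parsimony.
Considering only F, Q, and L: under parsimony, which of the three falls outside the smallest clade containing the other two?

L

Character polarity is set by the outgroup: the derived state is whichever differs from the outgroup's state, so for stem photosynthetic, retractile claws the derived state is '0', and for the remaining characters it is '1'.
fruit dehiscent: derived state '1' in J only — an autapomorphy, so it tells us nothing about relationships among taxa.
stem photosynthetic: derived state '0' in D, F, J, Q, and Z only — synapomorphy for {D, F, J, Q, Z}.
serrated mandibles (derived state '1') is shared by all ingroup taxa — unites the whole ingroup.
retractile claws: derived state '0' in F and J only — synapomorphy for {F, J}.
tarsal claw bifid: derived state '1' in Q only — an autapomorphy, so it tells us nothing about relationships among taxa.
calcified operculum (derived state '1') is shared by D, F, and J — a synapomorphy uniting that clade.
Only D, F, J, and Q show the derived state '1' for book lungs, supporting them as a clade.
Most parsimonious ingroup topology: ((Z,((D,(F,J)),Q)),L).
F and Q share a more recent common ancestor with each other than either does with L, so L is the least closely related of the three.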